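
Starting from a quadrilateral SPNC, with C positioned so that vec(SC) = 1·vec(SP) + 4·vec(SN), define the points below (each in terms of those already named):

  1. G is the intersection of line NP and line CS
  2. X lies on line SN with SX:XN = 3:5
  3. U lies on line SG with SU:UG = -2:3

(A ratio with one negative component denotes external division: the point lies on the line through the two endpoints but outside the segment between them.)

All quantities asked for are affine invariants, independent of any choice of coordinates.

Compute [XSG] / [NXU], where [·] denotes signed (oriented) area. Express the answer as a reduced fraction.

[XSG]:[NXU] = -3/10

Set S = (0, 0), P = (1, 0), N = (0, 1), C = (1, 4); any affine frame gives the same invariant.
1. G is the intersection of line NP and line CS ⇒ G = (1/5, 4/5)
2. X lies on line SN with SX:XN = 3:5 ⇒ X = (0, 3/8)
3. U lies on line SG with SU:UG = -2:3 ⇒ U = (-2/5, -8/5)
2·[XSG] = 3/40, 2·[NXU] = -1/4
[XSG]:[NXU] = 3/40:-1/4 = -3/10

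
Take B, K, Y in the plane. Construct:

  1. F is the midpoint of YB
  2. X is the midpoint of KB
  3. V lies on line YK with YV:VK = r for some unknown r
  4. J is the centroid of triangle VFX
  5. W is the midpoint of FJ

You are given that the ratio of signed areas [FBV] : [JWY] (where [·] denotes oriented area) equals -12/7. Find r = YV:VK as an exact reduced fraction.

r = 1/4

Assign B = (0, 0), K = (1, 0), Y = (0, 1) — the answer is frame-independent, so this choice is without loss of generality.
1. F is the midpoint of YB ⇒ F = (0, 1/2)
2. X is the midpoint of KB ⇒ X = (1/2, 0)
3. With YV:VK = r, write λ = r/(r+1) so V = Y + λ·(K−Y); V is affine-linear in λ
4. J is the centroid of triangle VFX ⇒ J is an affine combination of earlier points and hence also affine-linear in λ
5. W is the midpoint of FJ ⇒ W is an affine combination of earlier points and hence also affine-linear in λ
Every point depending on V is an affine combination of V and λ-independent points, so each such coordinate is linear in λ; the λ² term in each signed area is a multiple of (K−Y)×(K−Y) = 0, so 2·[FBV] and 2·[JWY] are each linear in λ. Evaluating at λ=0 and λ=1:
  2·[FBV] = 1/2·λ,   2·[JWY] = -1/12·λ − 1/24
So [FBV]:[JWY] = (1/2·λ) / (-1/12·λ − 1/24). Setting this equal to -12/7:
  1/2·λ = -12/7·(-1/12·λ − 1/24)  ⇒  λ = 1/5
Then r = λ/(1−λ) = (1/5)/(4/5) = 1/4. Check: with r = 1/4, V = (1/5, 4/5) and [FBV]:[JWY] = -12/7 as required.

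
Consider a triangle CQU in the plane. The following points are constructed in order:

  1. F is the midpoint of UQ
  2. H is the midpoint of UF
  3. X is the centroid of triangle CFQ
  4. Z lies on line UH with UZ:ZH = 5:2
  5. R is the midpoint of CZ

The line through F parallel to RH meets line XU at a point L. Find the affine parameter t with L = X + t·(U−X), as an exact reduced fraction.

t = 3/17

Work in coordinates with C = (0, 0), Q = (1, 0), U = (0, 1).
1. F is the midpoint of UQ ⇒ F = (1/2, 1/2)
2. H is the midpoint of UF ⇒ H = (1/4, 3/4)
3. X is the centroid of triangle CFQ ⇒ X = (1/2, 1/6)
4. Z lies on line UH with UZ:ZH = 5:2 ⇒ Z = (5/28, 23/28)
5. R is the midpoint of CZ ⇒ R = (5/56, 23/56)
through F parallel to RH: direction (9/56, 19/56); meets XU at L = (7/17, 16/51)
L = X + t·(U−X) with t = 3/17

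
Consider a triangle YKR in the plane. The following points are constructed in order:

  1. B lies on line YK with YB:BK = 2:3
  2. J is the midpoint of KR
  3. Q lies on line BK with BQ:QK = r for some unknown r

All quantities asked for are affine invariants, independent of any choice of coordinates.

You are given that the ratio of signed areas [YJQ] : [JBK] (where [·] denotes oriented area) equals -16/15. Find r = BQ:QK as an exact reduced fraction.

Work in coordinates with Y = (0, 0), K = (1, 0), R = (0, 1).
1. B lies on line YK with YB:BK = 2:3 ⇒ B = (2/5, 0)
2. J is the midpoint of KR ⇒ J = (1/2, 1/2)
3. With BQ:QK = r, write λ = r/(r+1) so Q = B + λ·(K−B); Q is affine-linear in λ
Every point depending on Q is an affine combination of Q and λ-independent points, so each such coordinate is linear in λ; the λ² term in each signed area is a multiple of (K−B)×(K−B) = 0, so 2·[YJQ] and 2·[JBK] are each linear in λ. Evaluating at λ=0 and λ=1:
  2·[YJQ] = -3/10·λ − 1/5,   2·[JBK] = 3/10
So [YJQ]:[JBK] = (-3/10·λ − 1/5) / (3/10). Setting this equal to -16/15:
  -3/10·λ − 1/5 = -16/15·(3/10)  ⇒  λ = 2/5
Then r = λ/(1−λ) = (2/5)/(3/5) = 2/3. Check: with r = 2/3, Q = (16/25, 0) and [YJQ]:[JBK] = -16/15 as required.

r = 2/3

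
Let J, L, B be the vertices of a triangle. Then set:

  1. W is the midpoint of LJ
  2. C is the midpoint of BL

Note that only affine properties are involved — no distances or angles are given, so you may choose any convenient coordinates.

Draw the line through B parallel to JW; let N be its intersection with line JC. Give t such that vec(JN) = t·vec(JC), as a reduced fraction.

Work in coordinates with J = (0, 0), L = (1, 0), B = (0, 1).
1. W is the midpoint of LJ ⇒ W = (1/2, 0)
2. C is the midpoint of BL ⇒ C = (1/2, 1/2)
through B parallel to JW: direction (1/2, 0); meets JC at N = (1, 1)
N = J + t·(C−J) with t = 2

t = 2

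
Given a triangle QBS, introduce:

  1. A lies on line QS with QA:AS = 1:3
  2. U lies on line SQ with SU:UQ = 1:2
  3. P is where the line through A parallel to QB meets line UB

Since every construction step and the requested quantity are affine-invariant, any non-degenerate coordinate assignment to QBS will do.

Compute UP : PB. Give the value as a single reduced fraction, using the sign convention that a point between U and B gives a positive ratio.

Assign Q = (0, 0), B = (1, 0), S = (0, 1) — the answer is frame-independent, so this choice is without loss of generality.
1. A lies on line QS with QA:AS = 1:3 ⇒ A = (0, 1/4)
2. U lies on line SQ with SU:UQ = 1:2 ⇒ U = (0, 2/3)
3. P is where the line through A parallel to QB meets line UB ⇒ P = (5/8, 1/4)
P = U + t·(B−U) with t = 5/8, so UP:PB = t:(1−t) = 5/8:3/8

UP:PB = 5/3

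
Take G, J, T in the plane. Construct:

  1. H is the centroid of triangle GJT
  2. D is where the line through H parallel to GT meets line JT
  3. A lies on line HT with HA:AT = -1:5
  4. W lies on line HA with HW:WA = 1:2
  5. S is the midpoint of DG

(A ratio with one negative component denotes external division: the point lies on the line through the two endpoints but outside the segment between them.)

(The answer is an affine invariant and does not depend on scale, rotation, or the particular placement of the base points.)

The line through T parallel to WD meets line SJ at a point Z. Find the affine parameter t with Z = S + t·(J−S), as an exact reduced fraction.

Work in coordinates with G = (0, 0), J = (1, 0), T = (0, 1).
1. H is the centroid of triangle GJT ⇒ H = (1/3, 1/3)
2. D is where the line through H parallel to GT meets line JT ⇒ D = (1/3, 2/3)
3. A lies on line HT with HA:AT = -1:5 ⇒ A = (5/12, 1/6)
4. W lies on line HA with HW:WA = 1:2 ⇒ W = (13/36, 5/18)
5. S is the midpoint of DG ⇒ S = (1/6, 1/3)
through T parallel to WD: direction (-1/36, 7/18); meets SJ at Z = (3/68, 13/34)
Z = S + t·(J−S) with t = -5/34

t = -5/34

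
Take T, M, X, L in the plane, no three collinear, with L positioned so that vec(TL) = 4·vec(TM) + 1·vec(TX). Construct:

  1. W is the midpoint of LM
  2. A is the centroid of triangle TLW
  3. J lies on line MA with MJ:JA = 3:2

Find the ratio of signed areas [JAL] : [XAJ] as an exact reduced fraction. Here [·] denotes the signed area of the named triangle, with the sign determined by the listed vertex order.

Choose coordinates T = (0, 0), M = (1, 0), X = (0, 1), L = (4, 1).
1. W is the midpoint of LM ⇒ W = (5/2, 1/2)
2. A is the centroid of triangle TLW ⇒ A = (13/6, 1/2)
3. J lies on line MA with MJ:JA = 3:2 ⇒ J = (17/10, 3/10)
2·[JAL] = -2/15, 2·[XAJ] = -2/3
[JAL]:[XAJ] = -2/15:-2/3 = 1/5

[JAL]:[XAJ] = 1/5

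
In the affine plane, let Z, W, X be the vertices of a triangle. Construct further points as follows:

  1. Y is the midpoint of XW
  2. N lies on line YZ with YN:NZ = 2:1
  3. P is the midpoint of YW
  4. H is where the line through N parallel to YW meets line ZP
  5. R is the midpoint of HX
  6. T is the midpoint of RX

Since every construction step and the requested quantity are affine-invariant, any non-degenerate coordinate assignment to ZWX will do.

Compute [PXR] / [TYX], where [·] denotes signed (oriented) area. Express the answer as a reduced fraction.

[PXR]:[TYX] = 3

Choose coordinates Z = (0, 0), W = (1, 0), X = (0, 1).
1. Y is the midpoint of XW ⇒ Y = (1/2, 1/2)
2. N lies on line YZ with YN:NZ = 2:1 ⇒ N = (1/6, 1/6)
3. P is the midpoint of YW ⇒ P = (3/4, 1/4)
4. H is where the line through N parallel to YW meets line ZP ⇒ H = (1/4, 1/12)
5. R is the midpoint of HX ⇒ R = (1/8, 13/24)
6. T is the midpoint of RX ⇒ T = (1/16, 37/48)
2·[PXR] = 1/4, 2·[TYX] = 1/12
[PXR]:[TYX] = 1/4:1/12 = 3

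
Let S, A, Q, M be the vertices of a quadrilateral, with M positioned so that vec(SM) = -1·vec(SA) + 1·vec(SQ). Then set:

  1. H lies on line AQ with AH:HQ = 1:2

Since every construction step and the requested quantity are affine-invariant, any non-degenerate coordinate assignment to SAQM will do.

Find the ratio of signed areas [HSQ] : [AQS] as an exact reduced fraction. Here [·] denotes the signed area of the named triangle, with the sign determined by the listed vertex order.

[HSQ]:[AQS] = -2/3

Set S = (0, 0), A = (1, 0), Q = (0, 1), M = (-1, 1); any affine frame gives the same invariant.
1. H lies on line AQ with AH:HQ = 1:2 ⇒ H = (2/3, 1/3)
2·[HSQ] = -2/3, 2·[AQS] = 1
[HSQ]:[AQS] = -2/3:1 = -2/3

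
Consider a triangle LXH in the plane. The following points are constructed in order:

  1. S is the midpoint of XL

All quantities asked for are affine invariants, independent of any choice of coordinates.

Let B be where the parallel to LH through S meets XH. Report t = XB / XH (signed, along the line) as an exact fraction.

t = 1/2

Assign L = (0, 0), X = (1, 0), H = (0, 1) — the answer is frame-independent, so this choice is without loss of generality.
1. S is the midpoint of XL ⇒ S = (1/2, 0)
through S parallel to LH: direction (0, 1); meets XH at B = (1/2, 1/2)
B = X + t·(H−X) with t = 1/2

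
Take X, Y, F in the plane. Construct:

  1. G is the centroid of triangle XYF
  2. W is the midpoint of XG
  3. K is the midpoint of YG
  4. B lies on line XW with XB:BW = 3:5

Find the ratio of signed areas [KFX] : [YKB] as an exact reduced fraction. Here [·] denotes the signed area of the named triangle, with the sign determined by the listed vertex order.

[KFX]:[YKB] = 64/13

Choose coordinates X = (0, 0), Y = (1, 0), F = (0, 1).
1. G is the centroid of triangle XYF ⇒ G = (1/3, 1/3)
2. W is the midpoint of XG ⇒ W = (1/6, 1/6)
3. K is the midpoint of YG ⇒ K = (2/3, 1/6)
4. B lies on line XW with XB:BW = 3:5 ⇒ B = (1/16, 1/16)
2·[KFX] = 2/3, 2·[YKB] = 13/96
[KFX]:[YKB] = 2/3:13/96 = 64/13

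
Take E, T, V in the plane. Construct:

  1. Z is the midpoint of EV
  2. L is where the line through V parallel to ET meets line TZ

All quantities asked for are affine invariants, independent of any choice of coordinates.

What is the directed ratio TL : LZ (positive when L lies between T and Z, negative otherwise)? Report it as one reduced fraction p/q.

TL:LZ = -2

Assign E = (0, 0), T = (1, 0), V = (0, 1) — the answer is frame-independent, so this choice is without loss of generality.
1. Z is the midpoint of EV ⇒ Z = (0, 1/2)
2. L is where the line through V parallel to ET meets line TZ ⇒ L = (-1, 1)
L = T + t·(Z−T) with t = 2, so TL:LZ = t:(1−t) = 2:-1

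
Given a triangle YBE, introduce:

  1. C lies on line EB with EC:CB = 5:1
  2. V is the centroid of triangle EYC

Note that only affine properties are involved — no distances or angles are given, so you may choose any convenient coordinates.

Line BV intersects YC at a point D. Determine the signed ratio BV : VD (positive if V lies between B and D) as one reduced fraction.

Set Y = (0, 0), B = (1, 0), E = (0, 1); any affine frame gives the same invariant.
1. C lies on line EB with EC:CB = 5:1 ⇒ C = (5/6, 1/6)
2. V is the centroid of triangle EYC ⇒ V = (5/18, 7/18)
line BV meets YC at D = (35/48, 7/48)
V = B + t·(D−B) with t = 8/3, so BV:VD = 8/3:-5/3

BV:VD = -8/5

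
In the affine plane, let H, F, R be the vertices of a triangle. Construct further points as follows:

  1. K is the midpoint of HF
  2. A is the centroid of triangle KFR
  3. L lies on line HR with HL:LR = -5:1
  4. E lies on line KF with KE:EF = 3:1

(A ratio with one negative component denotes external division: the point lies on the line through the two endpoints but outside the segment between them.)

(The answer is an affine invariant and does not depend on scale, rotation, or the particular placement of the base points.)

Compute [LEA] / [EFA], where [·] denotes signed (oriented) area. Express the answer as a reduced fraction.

[LEA]:[EFA] = -17/4

Choose coordinates H = (0, 0), F = (1, 0), R = (0, 1).
1. K is the midpoint of HF ⇒ K = (1/2, 0)
2. A is the centroid of triangle KFR ⇒ A = (1/2, 1/3)
3. L lies on line HR with HL:LR = -5:1 ⇒ L = (0, 5/4)
4. E lies on line KF with KE:EF = 3:1 ⇒ E = (7/8, 0)
2·[LEA] = -17/96, 2·[EFA] = 1/24
[LEA]:[EFA] = -17/96:1/24 = -17/4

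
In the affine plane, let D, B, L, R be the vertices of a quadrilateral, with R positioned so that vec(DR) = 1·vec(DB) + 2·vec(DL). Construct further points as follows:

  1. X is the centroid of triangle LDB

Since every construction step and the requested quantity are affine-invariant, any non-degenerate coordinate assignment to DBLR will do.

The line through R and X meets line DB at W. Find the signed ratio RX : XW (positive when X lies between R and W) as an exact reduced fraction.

Work in coordinates with D = (0, 0), B = (1, 0), L = (0, 1), R = (1, 2).
1. X is the centroid of triangle LDB ⇒ X = (1/3, 1/3)
line RX meets DB at W = (1/5, 0)
X = R + t·(W−R) with t = 5/6, so RX:XW = 5/6:1/6

RX:XW = 5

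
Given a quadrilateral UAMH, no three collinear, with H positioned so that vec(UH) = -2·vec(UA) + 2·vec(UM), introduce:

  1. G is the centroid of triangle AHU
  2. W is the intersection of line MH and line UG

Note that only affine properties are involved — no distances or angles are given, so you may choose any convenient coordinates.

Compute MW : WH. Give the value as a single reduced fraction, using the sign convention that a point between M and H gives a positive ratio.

MW:WH = 1/2

Assign U = (0, 0), A = (1, 0), M = (0, 1), H = (-2, 2) — the answer is frame-independent, so this choice is without loss of generality.
1. G is the centroid of triangle AHU ⇒ G = (-1/3, 2/3)
2. W is the intersection of line MH and line UG ⇒ W = (-2/3, 4/3)
W = M + t·(H−M) with t = 1/3, so MW:WH = t:(1−t) = 1/3:2/3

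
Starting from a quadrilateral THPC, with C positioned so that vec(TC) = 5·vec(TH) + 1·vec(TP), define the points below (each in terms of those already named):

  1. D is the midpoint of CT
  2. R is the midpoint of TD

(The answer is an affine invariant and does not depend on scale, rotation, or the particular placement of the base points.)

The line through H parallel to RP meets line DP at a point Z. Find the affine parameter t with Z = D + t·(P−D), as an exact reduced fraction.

Choose coordinates T = (0, 0), H = (1, 0), P = (0, 1), C = (5, 1).
1. D is the midpoint of CT ⇒ D = (5/2, 1/2)
2. R is the midpoint of TD ⇒ R = (5/4, 1/4)
through H parallel to RP: direction (-5/4, 3/4); meets DP at Z = (-1, 6/5)
Z = D + t·(P−D) with t = 7/5

t = 7/5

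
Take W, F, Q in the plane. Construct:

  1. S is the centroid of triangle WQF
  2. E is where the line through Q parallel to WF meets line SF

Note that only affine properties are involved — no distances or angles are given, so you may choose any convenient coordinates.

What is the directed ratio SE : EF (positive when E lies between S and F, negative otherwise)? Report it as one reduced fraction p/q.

Assign W = (0, 0), F = (1, 0), Q = (0, 1) — the answer is frame-independent, so this choice is without loss of generality.
1. S is the centroid of triangle WQF ⇒ S = (1/3, 1/3)
2. E is where the line through Q parallel to WF meets line SF ⇒ E = (-1, 1)
E = S + t·(F−S) with t = -2, so SE:EF = t:(1−t) = -2:3

SE:EF = -2/3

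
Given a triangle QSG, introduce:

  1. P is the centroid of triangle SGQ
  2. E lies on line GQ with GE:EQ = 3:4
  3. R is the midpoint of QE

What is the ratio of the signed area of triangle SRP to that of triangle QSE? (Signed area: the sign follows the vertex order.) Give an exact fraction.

[SRP]:[QSE] = -1/4

Set Q = (0, 0), S = (1, 0), G = (0, 1); any affine frame gives the same invariant.
1. P is the centroid of triangle SGQ ⇒ P = (1/3, 1/3)
2. E lies on line GQ with GE:EQ = 3:4 ⇒ E = (0, 4/7)
3. R is the midpoint of QE ⇒ R = (0, 2/7)
2·[SRP] = -1/7, 2·[QSE] = 4/7
[SRP]:[QSE] = -1/7:4/7 = -1/4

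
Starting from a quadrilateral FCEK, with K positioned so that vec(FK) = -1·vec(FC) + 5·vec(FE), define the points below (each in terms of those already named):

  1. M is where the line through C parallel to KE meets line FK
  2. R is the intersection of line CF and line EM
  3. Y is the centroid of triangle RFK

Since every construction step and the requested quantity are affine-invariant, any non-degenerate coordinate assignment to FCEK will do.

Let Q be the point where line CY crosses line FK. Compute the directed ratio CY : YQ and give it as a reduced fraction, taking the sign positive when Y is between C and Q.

Work in coordinates with F = (0, 0), C = (1, 0), E = (0, 1), K = (-1, 5).
1. M is where the line through C parallel to KE meets line FK ⇒ M = (-4, 20)
2. R is the intersection of line CF and line EM ⇒ R = (4/19, 0)
3. Y is the centroid of triangle RFK ⇒ Y = (-5/19, 5/3)
line CY meets FK at Q = (-19/53, 95/53)
Y = C + t·(Q−C) with t = 53/57, so CY:YQ = 53/57:4/57

CY:YQ = 53/4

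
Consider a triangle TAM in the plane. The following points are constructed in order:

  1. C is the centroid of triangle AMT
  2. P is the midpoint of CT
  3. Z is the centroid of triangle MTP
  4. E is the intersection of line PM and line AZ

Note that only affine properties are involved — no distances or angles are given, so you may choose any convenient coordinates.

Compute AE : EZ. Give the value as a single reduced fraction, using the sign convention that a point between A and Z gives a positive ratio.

AE:EZ = 12

Work in coordinates with T = (0, 0), A = (1, 0), M = (0, 1).
1. C is the centroid of triangle AMT ⇒ C = (1/3, 1/3)
2. P is the midpoint of CT ⇒ P = (1/6, 1/6)
3. Z is the centroid of triangle MTP ⇒ Z = (1/18, 7/18)
4. E is the intersection of line PM and line AZ ⇒ E = (5/39, 14/39)
E = A + t·(Z−A) with t = 12/13, so AE:EZ = t:(1−t) = 12/13:1/13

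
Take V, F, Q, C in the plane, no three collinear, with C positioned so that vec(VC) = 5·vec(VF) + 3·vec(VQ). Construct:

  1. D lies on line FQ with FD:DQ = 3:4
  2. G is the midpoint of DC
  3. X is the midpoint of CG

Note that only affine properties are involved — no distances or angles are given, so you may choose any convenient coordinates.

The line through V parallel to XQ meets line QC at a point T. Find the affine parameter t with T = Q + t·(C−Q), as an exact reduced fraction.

t = -109/28

Work in coordinates with V = (0, 0), F = (1, 0), Q = (0, 1), C = (5, 3).
1. D lies on line FQ with FD:DQ = 3:4 ⇒ D = (4/7, 3/7)
2. G is the midpoint of DC ⇒ G = (39/14, 12/7)
3. X is the midpoint of CG ⇒ X = (109/28, 33/14)
through V parallel to XQ: direction (-109/28, -19/14); meets QC at T = (-545/28, -95/14)
T = Q + t·(C−Q) with t = -109/28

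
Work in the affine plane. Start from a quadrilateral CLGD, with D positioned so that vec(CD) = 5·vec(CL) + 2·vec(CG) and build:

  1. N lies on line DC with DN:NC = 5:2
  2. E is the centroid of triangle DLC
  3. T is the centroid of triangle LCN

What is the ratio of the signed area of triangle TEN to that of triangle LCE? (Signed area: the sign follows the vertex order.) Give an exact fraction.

[TEN]:[LCE] = -5/21

Set C = (0, 0), L = (1, 0), G = (0, 1), D = (5, 2); any affine frame gives the same invariant.
1. N lies on line DC with DN:NC = 5:2 ⇒ N = (10/7, 4/7)
2. E is the centroid of triangle DLC ⇒ E = (2, 2/3)
3. T is the centroid of triangle LCN ⇒ T = (17/21, 4/21)
2·[TEN] = 10/63, 2·[LCE] = -2/3
[TEN]:[LCE] = 10/63:-2/3 = -5/21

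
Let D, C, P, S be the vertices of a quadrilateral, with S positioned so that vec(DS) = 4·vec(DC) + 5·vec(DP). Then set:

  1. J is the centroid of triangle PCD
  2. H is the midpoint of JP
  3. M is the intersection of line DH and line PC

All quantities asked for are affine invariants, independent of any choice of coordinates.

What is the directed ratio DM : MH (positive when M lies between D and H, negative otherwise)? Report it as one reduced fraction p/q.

Work in coordinates with D = (0, 0), C = (1, 0), P = (0, 1), S = (4, 5).
1. J is the centroid of triangle PCD ⇒ J = (1/3, 1/3)
2. H is the midpoint of JP ⇒ H = (1/6, 2/3)
3. M is the intersection of line DH and line PC ⇒ M = (1/5, 4/5)
M = D + t·(H−D) with t = 6/5, so DM:MH = t:(1−t) = 6/5:-1/5

DM:MH = -6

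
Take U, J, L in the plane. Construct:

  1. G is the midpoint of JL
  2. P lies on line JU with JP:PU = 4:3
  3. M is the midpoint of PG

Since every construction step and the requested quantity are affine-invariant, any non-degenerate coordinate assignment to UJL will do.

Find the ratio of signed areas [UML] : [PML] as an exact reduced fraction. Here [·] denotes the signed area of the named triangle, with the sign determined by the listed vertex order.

[UML]:[PML] = 13/4

Set U = (0, 0), J = (1, 0), L = (0, 1); any affine frame gives the same invariant.
1. G is the midpoint of JL ⇒ G = (1/2, 1/2)
2. P lies on line JU with JP:PU = 4:3 ⇒ P = (3/7, 0)
3. M is the midpoint of PG ⇒ M = (13/28, 1/4)
2·[UML] = 13/28, 2·[PML] = 1/7
[UML]:[PML] = 13/28:1/7 = 13/4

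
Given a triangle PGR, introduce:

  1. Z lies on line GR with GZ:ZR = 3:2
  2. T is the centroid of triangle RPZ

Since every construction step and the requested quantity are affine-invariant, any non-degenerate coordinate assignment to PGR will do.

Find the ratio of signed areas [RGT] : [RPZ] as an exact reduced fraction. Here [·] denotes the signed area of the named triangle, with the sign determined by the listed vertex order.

[RGT]:[RPZ] = -5/6

Assign P = (0, 0), G = (1, 0), R = (0, 1) — the answer is frame-independent, so this choice is without loss of generality.
1. Z lies on line GR with GZ:ZR = 3:2 ⇒ Z = (2/5, 3/5)
2. T is the centroid of triangle RPZ ⇒ T = (2/15, 8/15)
2·[RGT] = -1/3, 2·[RPZ] = 2/5
[RGT]:[RPZ] = -1/3:2/5 = -5/6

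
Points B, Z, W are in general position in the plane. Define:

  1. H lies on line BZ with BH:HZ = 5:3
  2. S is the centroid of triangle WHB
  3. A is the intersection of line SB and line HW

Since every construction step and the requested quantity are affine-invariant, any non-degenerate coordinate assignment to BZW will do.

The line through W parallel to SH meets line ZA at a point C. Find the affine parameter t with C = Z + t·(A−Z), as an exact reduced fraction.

t = -4

Assign B = (0, 0), Z = (1, 0), W = (0, 1) — the answer is frame-independent, so this choice is without loss of generality.
1. H lies on line BZ with BH:HZ = 5:3 ⇒ H = (5/8, 0)
2. S is the centroid of triangle WHB ⇒ S = (5/24, 1/3)
3. A is the intersection of line SB and line HW ⇒ A = (5/16, 1/2)
through W parallel to SH: direction (5/12, -1/3); meets ZA at C = (15/4, -2)
C = Z + t·(A−Z) with t = -4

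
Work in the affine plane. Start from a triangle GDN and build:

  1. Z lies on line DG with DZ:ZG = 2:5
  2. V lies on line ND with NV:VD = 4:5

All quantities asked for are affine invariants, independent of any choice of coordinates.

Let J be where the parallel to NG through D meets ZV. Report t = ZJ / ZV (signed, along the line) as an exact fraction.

Set G = (0, 0), D = (1, 0), N = (0, 1); any affine frame gives the same invariant.
1. Z lies on line DG with DZ:ZG = 2:5 ⇒ Z = (5/7, 0)
2. V lies on line ND with NV:VD = 4:5 ⇒ V = (4/9, 5/9)
through D parallel to NG: direction (0, -1); meets ZV at J = (1, -10/17)
J = Z + t·(V−Z) with t = -18/17

t = -18/17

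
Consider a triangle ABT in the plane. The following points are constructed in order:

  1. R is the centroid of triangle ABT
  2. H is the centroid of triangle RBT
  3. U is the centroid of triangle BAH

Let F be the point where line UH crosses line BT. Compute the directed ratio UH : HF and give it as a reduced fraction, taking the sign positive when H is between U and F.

Assign A = (0, 0), B = (1, 0), T = (0, 1) — the answer is frame-independent, so this choice is without loss of generality.
1. R is the centroid of triangle ABT ⇒ R = (1/3, 1/3)
2. H is the centroid of triangle RBT ⇒ H = (4/9, 4/9)
3. U is the centroid of triangle BAH ⇒ U = (13/27, 4/27)
line UH meets BT at F = (3/7, 4/7)
H = U + t·(F−U) with t = 7/10, so UH:HF = 7/10:3/10

UH:HF = 7/3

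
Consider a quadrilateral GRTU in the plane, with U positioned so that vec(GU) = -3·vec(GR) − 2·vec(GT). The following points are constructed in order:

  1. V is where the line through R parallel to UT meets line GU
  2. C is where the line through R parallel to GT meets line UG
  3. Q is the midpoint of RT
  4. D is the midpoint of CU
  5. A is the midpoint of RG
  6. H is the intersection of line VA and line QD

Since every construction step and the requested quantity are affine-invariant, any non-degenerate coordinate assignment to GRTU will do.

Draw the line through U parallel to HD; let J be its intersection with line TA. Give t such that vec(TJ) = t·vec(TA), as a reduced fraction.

t = 12/25

Assign G = (0, 0), R = (1, 0), T = (0, 1), U = (-3, -2) — the answer is frame-independent, so this choice is without loss of generality.
1. V is where the line through R parallel to UT meets line GU ⇒ V = (3, 2)
2. C is where the line through R parallel to GT meets line UG ⇒ C = (1, 2/3)
3. Q is the midpoint of RT ⇒ Q = (1/2, 1/2)
4. D is the midpoint of CU ⇒ D = (-1, -2/3)
5. A is the midpoint of RG ⇒ A = (1/2, 0)
6. H is the intersection of line VA and line QD ⇒ H = (23, 18)
through U parallel to HD: direction (-24, -56/3); meets TA at J = (6/25, 13/25)
J = T + t·(A−T) with t = 12/25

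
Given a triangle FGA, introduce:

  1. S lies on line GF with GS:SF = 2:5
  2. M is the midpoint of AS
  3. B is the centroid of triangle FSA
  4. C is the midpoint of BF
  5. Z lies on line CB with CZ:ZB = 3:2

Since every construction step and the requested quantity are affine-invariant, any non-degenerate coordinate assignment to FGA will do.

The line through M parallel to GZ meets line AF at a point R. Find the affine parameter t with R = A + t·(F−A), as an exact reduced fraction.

Assign F = (0, 0), G = (1, 0), A = (0, 1) — the answer is frame-independent, so this choice is without loss of generality.
1. S lies on line GF with GS:SF = 2:5 ⇒ S = (5/7, 0)
2. M is the midpoint of AS ⇒ M = (5/14, 1/2)
3. B is the centroid of triangle FSA ⇒ B = (5/21, 1/3)
4. C is the midpoint of BF ⇒ C = (5/42, 1/6)
5. Z lies on line CB with CZ:ZB = 3:2 ⇒ Z = (4/21, 4/15)
through M parallel to GZ: direction (-17/21, 4/15); meets AF at R = (0, 21/34)
R = A + t·(F−A) with t = 13/34

t = 13/34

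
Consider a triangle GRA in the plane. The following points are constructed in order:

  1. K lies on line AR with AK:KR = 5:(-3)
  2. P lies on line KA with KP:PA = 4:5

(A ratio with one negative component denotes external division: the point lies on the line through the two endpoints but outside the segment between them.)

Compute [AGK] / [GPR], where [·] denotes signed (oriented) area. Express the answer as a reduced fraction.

[AGK]:[GPR] = 45/7

Assign G = (0, 0), R = (1, 0), A = (0, 1) — the answer is frame-independent, so this choice is without loss of generality.
1. K lies on line AR with AK:KR = 5:(-3) ⇒ K = (5/2, -3/2)
2. P lies on line KA with KP:PA = 4:5 ⇒ P = (25/18, -7/18)
2·[AGK] = 5/2, 2·[GPR] = 7/18
[AGK]:[GPR] = 5/2:7/18 = 45/7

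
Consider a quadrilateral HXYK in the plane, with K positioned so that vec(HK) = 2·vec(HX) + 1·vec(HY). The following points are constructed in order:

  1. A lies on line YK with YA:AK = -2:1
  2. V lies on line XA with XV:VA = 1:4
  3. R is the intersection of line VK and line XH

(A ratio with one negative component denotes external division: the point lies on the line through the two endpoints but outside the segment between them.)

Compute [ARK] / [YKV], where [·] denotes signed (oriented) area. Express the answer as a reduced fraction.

Choose coordinates H = (0, 0), X = (1, 0), Y = (0, 1), K = (2, 1).
1. A lies on line YK with YA:AK = -2:1 ⇒ A = (4, 1)
2. V lies on line XA with XV:VA = 1:4 ⇒ V = (8/5, 1/5)
3. R is the intersection of line VK and line XH ⇒ R = (3/2, 0)
2·[ARK] = -2, 2·[YKV] = -8/5
[ARK]:[YKV] = -2:-8/5 = 5/4

[ARK]:[YKV] = 5/4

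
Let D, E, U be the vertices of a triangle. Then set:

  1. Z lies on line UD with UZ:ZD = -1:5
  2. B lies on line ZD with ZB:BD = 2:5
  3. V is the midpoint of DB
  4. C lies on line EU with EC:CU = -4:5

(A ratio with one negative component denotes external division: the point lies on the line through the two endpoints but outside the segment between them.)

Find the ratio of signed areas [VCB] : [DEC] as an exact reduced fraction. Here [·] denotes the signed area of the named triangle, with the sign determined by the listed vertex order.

[VCB]:[DEC] = -125/224

Set D = (0, 0), E = (1, 0), U = (0, 1); any affine frame gives the same invariant.
1. Z lies on line UD with UZ:ZD = -1:5 ⇒ Z = (0, 5/4)
2. B lies on line ZD with ZB:BD = 2:5 ⇒ B = (0, 25/28)
3. V is the midpoint of DB ⇒ V = (0, 25/56)
4. C lies on line EU with EC:CU = -4:5 ⇒ C = (5, -4)
2·[VCB] = 125/56, 2·[DEC] = -4
[VCB]:[DEC] = 125/56:-4 = -125/224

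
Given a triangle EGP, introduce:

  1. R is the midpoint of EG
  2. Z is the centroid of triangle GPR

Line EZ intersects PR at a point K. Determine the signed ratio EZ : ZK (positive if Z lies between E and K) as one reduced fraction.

Work in coordinates with E = (0, 0), G = (1, 0), P = (0, 1).
1. R is the midpoint of EG ⇒ R = (1/2, 0)
2. Z is the centroid of triangle GPR ⇒ Z = (1/2, 1/3)
line EZ meets PR at K = (3/8, 1/4)
Z = E + t·(K−E) with t = 4/3, so EZ:ZK = 4/3:-1/3

EZ:ZK = -4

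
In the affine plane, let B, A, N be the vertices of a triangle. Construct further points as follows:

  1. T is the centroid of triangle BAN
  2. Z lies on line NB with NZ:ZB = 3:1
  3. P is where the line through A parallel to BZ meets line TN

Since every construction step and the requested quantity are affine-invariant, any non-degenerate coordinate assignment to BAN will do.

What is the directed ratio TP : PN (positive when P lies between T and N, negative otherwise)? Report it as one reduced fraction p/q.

TP:PN = -2/3

Assign B = (0, 0), A = (1, 0), N = (0, 1) — the answer is frame-independent, so this choice is without loss of generality.
1. T is the centroid of triangle BAN ⇒ T = (1/3, 1/3)
2. Z lies on line NB with NZ:ZB = 3:1 ⇒ Z = (0, 1/4)
3. P is where the line through A parallel to BZ meets line TN ⇒ P = (1, -1)
P = T + t·(N−T) with t = -2, so TP:PN = t:(1−t) = -2:3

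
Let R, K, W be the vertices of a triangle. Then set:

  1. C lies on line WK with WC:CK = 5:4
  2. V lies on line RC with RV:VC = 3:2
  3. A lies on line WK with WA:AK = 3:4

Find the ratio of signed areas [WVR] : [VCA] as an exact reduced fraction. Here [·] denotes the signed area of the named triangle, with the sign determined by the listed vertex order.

[WVR]:[VCA] = -105/16

Work in coordinates with R = (0, 0), K = (1, 0), W = (0, 1).
1. C lies on line WK with WC:CK = 5:4 ⇒ C = (5/9, 4/9)
2. V lies on line RC with RV:VC = 3:2 ⇒ V = (1/3, 4/15)
3. A lies on line WK with WA:AK = 3:4 ⇒ A = (3/7, 4/7)
2·[WVR] = -1/3, 2·[VCA] = 16/315
[WVR]:[VCA] = -1/3:16/315 = -105/16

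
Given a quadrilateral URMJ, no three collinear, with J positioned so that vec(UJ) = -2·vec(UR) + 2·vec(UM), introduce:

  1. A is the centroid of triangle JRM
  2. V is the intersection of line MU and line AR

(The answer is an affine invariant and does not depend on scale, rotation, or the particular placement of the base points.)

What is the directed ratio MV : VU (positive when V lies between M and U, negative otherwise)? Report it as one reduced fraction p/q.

Work in coordinates with U = (0, 0), R = (1, 0), M = (0, 1), J = (-2, 2).
1. A is the centroid of triangle JRM ⇒ A = (-1/3, 1)
2. V is the intersection of line MU and line AR ⇒ V = (0, 3/4)
V = M + t·(U−M) with t = 1/4, so MV:VU = t:(1−t) = 1/4:3/4

MV:VU = 1/3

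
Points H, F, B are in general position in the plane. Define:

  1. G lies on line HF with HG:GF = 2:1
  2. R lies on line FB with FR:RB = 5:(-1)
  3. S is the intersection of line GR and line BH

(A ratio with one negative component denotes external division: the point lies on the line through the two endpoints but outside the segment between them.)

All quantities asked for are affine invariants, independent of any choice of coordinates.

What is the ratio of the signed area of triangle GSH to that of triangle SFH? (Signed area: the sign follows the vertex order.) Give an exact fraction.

Choose coordinates H = (0, 0), F = (1, 0), B = (0, 1).
1. G lies on line HF with HG:GF = 2:1 ⇒ G = (2/3, 0)
2. R lies on line FB with FR:RB = 5:(-1) ⇒ R = (-1/4, 5/4)
3. S is the intersection of line GR and line BH ⇒ S = (0, 10/11)
2·[GSH] = 20/33, 2·[SFH] = -10/11
[GSH]:[SFH] = 20/33:-10/11 = -2/3

[GSH]:[SFH] = -2/3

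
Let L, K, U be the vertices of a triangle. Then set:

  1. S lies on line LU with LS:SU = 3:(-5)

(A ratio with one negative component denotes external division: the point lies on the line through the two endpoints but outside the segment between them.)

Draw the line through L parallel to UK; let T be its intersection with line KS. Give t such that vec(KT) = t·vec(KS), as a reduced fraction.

Choose coordinates L = (0, 0), K = (1, 0), U = (0, 1).
1. S lies on line LU with LS:SU = 3:(-5) ⇒ S = (0, -3/2)
through L parallel to UK: direction (1, -1); meets KS at T = (3/5, -3/5)
T = K + t·(S−K) with t = 2/5

t = 2/5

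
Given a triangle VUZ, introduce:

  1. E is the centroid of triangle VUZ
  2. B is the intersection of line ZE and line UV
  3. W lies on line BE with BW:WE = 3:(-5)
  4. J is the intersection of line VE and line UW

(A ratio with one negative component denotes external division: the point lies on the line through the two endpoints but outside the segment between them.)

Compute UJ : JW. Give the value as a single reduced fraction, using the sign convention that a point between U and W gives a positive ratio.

UJ:JW = -4/5

Set V = (0, 0), U = (1, 0), Z = (0, 1); any affine frame gives the same invariant.
1. E is the centroid of triangle VUZ ⇒ E = (1/3, 1/3)
2. B is the intersection of line ZE and line UV ⇒ B = (1/2, 0)
3. W lies on line BE with BW:WE = 3:(-5) ⇒ W = (3/4, -1/2)
4. J is the intersection of line VE and line UW ⇒ J = (2, 2)
J = U + t·(W−U) with t = -4, so UJ:JW = t:(1−t) = -4:5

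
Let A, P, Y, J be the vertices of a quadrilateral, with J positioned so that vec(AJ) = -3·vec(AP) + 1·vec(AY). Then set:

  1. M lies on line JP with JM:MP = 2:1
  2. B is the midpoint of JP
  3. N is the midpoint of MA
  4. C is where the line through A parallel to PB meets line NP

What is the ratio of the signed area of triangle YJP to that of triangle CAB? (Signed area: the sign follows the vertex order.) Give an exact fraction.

Work in coordinates with A = (0, 0), P = (1, 0), Y = (0, 1), J = (-3, 1).
1. M lies on line JP with JM:MP = 2:1 ⇒ M = (-1/3, 1/3)
2. B is the midpoint of JP ⇒ B = (-1, 1/2)
3. N is the midpoint of MA ⇒ N = (-1/6, 1/6)
4. C is where the line through A parallel to PB meets line NP ⇒ C = (-4/3, 1/3)
2·[YJP] = 3, 2·[CAB] = 1/3
[YJP]:[CAB] = 3:1/3 = 9

[YJP]:[CAB] = 9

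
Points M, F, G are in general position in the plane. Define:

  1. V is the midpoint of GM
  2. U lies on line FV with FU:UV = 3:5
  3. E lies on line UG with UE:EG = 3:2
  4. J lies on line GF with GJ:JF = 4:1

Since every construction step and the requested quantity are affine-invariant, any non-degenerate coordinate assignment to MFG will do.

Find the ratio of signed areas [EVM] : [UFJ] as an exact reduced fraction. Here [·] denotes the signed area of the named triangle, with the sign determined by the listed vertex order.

[EVM]:[UFJ] = 10/3

Choose coordinates M = (0, 0), F = (1, 0), G = (0, 1).
1. V is the midpoint of GM ⇒ V = (0, 1/2)
2. U lies on line FV with FU:UV = 3:5 ⇒ U = (5/8, 3/16)
3. E lies on line UG with UE:EG = 3:2 ⇒ E = (1/4, 27/40)
4. J lies on line GF with GJ:JF = 4:1 ⇒ J = (4/5, 1/5)
2·[EVM] = 1/8, 2·[UFJ] = 3/80
[EVM]:[UFJ] = 1/8:3/80 = 10/3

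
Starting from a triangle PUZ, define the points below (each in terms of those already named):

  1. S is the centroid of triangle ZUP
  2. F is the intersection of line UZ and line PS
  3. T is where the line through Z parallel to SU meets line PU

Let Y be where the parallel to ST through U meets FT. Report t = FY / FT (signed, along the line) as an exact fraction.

t = 2

Assign P = (0, 0), U = (1, 0), Z = (0, 1) — the answer is frame-independent, so this choice is without loss of generality.
1. S is the centroid of triangle ZUP ⇒ S = (1/3, 1/3)
2. F is the intersection of line UZ and line PS ⇒ F = (1/2, 1/2)
3. T is where the line through Z parallel to SU meets line PU ⇒ T = (2, 0)
through U parallel to ST: direction (5/3, -1/3); meets FT at Y = (7/2, -1/2)
Y = F + t·(T−F) with t = 2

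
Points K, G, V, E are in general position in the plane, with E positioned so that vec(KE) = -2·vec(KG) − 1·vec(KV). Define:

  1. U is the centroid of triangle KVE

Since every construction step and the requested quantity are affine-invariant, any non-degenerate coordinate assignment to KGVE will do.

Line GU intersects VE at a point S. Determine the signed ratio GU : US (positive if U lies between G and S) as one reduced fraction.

Set K = (0, 0), G = (1, 0), V = (0, 1), E = (-2, -1); any affine frame gives the same invariant.
1. U is the centroid of triangle KVE ⇒ U = (-2/3, 0)
line GU meets VE at S = (-1, 0)
U = G + t·(S−G) with t = 5/6, so GU:US = 5/6:1/6

GU:US = 5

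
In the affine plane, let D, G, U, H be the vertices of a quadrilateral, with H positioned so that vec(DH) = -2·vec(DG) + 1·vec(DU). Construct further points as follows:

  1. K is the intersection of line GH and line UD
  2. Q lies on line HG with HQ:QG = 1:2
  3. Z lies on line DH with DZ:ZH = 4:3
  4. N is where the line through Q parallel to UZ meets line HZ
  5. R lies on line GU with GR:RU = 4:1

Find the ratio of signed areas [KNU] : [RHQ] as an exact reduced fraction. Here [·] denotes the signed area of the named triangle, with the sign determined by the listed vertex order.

[KNU]:[RHQ] = -125/84

Assign D = (0, 0), G = (1, 0), U = (0, 1), H = (-2, 1) — the answer is frame-independent, so this choice is without loss of generality.
1. K is the intersection of line GH and line UD ⇒ K = (0, 1/3)
2. Q lies on line HG with HQ:QG = 1:2 ⇒ Q = (-1, 2/3)
3. Z lies on line DH with DZ:ZH = 4:3 ⇒ Z = (-8/7, 4/7)
4. N is where the line through Q parallel to UZ meets line HZ ⇒ N = (-25/21, 25/42)
5. R lies on line GU with GR:RU = 4:1 ⇒ R = (1/5, 4/5)
2·[KNU] = -50/63, 2·[RHQ] = 8/15
[KNU]:[RHQ] = -50/63:8/15 = -125/84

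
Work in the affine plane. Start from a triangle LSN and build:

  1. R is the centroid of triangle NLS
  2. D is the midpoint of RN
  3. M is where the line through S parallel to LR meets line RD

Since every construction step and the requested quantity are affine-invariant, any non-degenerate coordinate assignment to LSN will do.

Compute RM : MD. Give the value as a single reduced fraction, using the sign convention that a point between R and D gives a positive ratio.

RM:MD = -2/3

Assign L = (0, 0), S = (1, 0), N = (0, 1) — the answer is frame-independent, so this choice is without loss of generality.
1. R is the centroid of triangle NLS ⇒ R = (1/3, 1/3)
2. D is the midpoint of RN ⇒ D = (1/6, 2/3)
3. M is where the line through S parallel to LR meets line RD ⇒ M = (2/3, -1/3)
M = R + t·(D−R) with t = -2, so RM:MD = t:(1−t) = -2:3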